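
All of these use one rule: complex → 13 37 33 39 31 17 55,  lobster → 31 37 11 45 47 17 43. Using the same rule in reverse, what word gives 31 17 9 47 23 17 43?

leather

c(#3)→13 and o(#15)→37: differences scale by 2, so n = 2·pos + 7. With a=1..z=26, the number is 2·pos + 7.
Decoding 31 17 9 47 23 17 43: 31→(31−7)÷2=12=l, 17→(17−7)÷2=5=e, 9→(9−7)÷2=1=a, 47→(47−7)÷2=20=t, 23→(23−7)÷2=8=h, 17→(17−7)÷2=5=e, 43→(43−7)÷2=18=r.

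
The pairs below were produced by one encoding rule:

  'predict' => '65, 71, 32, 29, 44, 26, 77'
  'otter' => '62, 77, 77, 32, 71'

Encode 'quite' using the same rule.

68, 80, 44, 77, 32

p(#16)→65 and r(#18)→71: differences scale by 3, so n = 3·pos + 17. The formula is n = 3×(alphabet index, a=1) + 17.
For quite: q=17→68, u=21→80, i=9→44, t=20→77, e=5→32.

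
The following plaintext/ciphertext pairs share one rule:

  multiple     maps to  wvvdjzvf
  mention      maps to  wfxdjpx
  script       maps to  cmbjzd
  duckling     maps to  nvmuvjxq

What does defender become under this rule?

nfpfxnfb

The rule splits by letter class: vowels +1, consonants +10.
Applying it to defender: d(cons)+10=n, e(vowel)+1=f, f(cons)+10=p, e(vowel)+1=f, n(cons)+10=x, d(cons)+10=n, e(vowel)+1=f, r(cons)+10=b.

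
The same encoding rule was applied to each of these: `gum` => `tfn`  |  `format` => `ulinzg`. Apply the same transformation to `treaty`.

givzgb

Each pair mirrors across the alphabet (g↔t, u↔f, m↔n): positions sum to 25. Letters are reflected about the middle of the alphabet (position → 25−position): Atbash.
For treaty: t↔g, r↔i, e↔v, a↔z, t↔g, y↔b.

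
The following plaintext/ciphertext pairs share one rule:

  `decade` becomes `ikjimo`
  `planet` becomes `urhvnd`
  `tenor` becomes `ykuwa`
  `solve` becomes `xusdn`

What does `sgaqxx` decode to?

In decade: d→i is +5, e→k is +6, c→j is +7, a→i is +8 — the shift increases by 1 each position. Each letter shifts forward by (position + 5), i.e. 5, 6, 7, … — the shift grows by one for each successive letter.
Undoing it on sgaqxx: s−5=n, g−6=a, a−7=t, q−8=i, x−9=o, x−10=n.

nation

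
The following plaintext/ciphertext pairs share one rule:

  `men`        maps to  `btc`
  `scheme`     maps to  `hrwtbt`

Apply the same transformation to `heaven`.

wtpktc

Compare letters: m→b is +15, e→t is +15, n→c is +15 — a constant shift. Every letter moves 15 places later in the alphabet, wrapping around z→a.
For heaven: h+15=w, e+15=t, a+15=p, v+15=k, e+15=t, n+15=c.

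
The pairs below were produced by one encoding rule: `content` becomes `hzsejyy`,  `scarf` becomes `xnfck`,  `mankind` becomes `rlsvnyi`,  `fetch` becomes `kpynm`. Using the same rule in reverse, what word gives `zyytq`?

until

Shifts by position in content: pos 0: c→h (+5), pos 1: o→z (+11), pos 2: n→s (+5), pos 3: t→e (+11) — repeating every 2. The shifts repeat in a cycle of length 2: positions 0,1,… shift by +5, +11, then the pattern repeats.
Decoding zyytq: z−5=u, y−11=n, y−5=t, t−11=i, q−5=l.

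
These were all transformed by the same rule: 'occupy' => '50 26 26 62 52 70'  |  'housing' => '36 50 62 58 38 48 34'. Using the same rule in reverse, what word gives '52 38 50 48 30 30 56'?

With a=1..z=26, the number is 2·pos + 20.
Undoing it on 52 38 50 48 30 30 56: 52→(52−20)÷2=16=p, 38→(38−20)÷2=9=i, 50→(50−20)÷2=15=o, 48→(48−20)÷2=14=n, 30→(30−20)÷2=5=e, 30→(30−20)÷2=5=e, 56→(56−20)÷2=18=r.

pioneer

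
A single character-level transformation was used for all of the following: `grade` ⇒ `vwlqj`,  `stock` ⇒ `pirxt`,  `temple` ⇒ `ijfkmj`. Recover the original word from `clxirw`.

factor

g(6)→v(21) and r(17)→w(22) fit y≡19x+11 (mod 26); the inverse of 19 mod 26 is 11. Each letter's alphabet position (a=0..z=25) is mapped through 19·x+11 mod 26 — an affine cipher.
Undoing it on clxirw: c(2)→11·(2−11)≡5=f; l(11)→11·(11−11)≡0=a; x(23)→11·(23−11)≡2=c; i(8)→11·(8−11)≡19=t; r(17)→11·(17−11)≡14=o; w(22)→11·(22−11)≡17=r (all mod 26).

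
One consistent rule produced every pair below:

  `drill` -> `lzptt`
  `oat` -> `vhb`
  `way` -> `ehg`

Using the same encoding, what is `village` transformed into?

The rule splits by letter class: vowels +7, consonants +8.
For village: v(cons)+8=d, i(vowel)+7=p, l(cons)+8=t, l(cons)+8=t, a(vowel)+7=h, g(cons)+8=o, e(vowel)+7=l.

dptthol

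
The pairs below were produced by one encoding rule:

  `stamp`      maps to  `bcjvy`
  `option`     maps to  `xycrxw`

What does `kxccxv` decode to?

bottom

Compare letters: s→b is +9, t→c is +9, a→j is +9 — a constant shift. This is a Caesar cipher with shift 9.
Reversing it on kxccxv: k−9=b, x−9=o, c−9=t, c−9=t, x−9=o, v−9=m.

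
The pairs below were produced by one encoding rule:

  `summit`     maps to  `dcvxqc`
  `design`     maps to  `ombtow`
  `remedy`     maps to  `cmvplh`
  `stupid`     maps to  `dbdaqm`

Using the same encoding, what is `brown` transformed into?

Shifts by position in summit: pos 0: s→d (+11), pos 1: u→c (+8), pos 2: m→v (+9), pos 3: m→x (+11), pos 4: i→q (+8), pos 5: t→c (+9) — repeating every 3. It's a Vigenère-style cipher with numeric key [11,8,9]: position i shifts by key[i mod 3].
On brown: b+11=m, r+8=z, o+9=x, w+11=h, n+8=v.

mzxhv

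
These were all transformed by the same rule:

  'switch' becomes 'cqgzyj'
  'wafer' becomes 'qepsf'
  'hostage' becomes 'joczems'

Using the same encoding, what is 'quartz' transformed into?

s(18)→c(2) and w(22)→q(16) fit y≡23x+4 (mod 26); the inverse of 23 mod 26 is 17. Each letter's alphabet position (a=0..z=25) is mapped through 23·x+4 mod 26 — an affine cipher.
On quartz: q(16)→23·16+4≡8=i; u(20)→23·20+4≡22=w; a(0)→23·0+4≡4=e; r(17)→23·17+4≡5=f; t(19)→23·19+4≡25=z; z(25)→23·25+4≡7=h (all mod 26).

iwefzh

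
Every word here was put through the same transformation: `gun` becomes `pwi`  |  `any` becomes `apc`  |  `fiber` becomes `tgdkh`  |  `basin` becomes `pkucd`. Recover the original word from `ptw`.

The output letters match the input read backwards, each shifted +2: gun reversed is nug. Read the word backwards and shift each letter +2.
Decoding ptw: shift back: p−2=n, t−2=r, w−2=u → nru; then reverse → urn.

urn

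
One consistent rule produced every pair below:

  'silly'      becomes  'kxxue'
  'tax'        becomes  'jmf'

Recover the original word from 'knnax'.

lobby

The output letters match the input read backwards, each shifted +12: silly reversed is yllis. Read the word backwards and shift each letter +12.
Decoding knnax: shift back: k−12=y, n−12=b, n−12=b, a−12=o, x−12=l → ybbol; then reverse → lobby.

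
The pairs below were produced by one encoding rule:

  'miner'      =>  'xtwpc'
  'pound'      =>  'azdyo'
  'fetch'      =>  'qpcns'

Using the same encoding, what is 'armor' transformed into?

Shifts by position in miner: pos 0: m→x (+11), pos 1: i→t (+11), pos 2: n→w (+9), pos 3: e→p (+11), pos 4: r→c (+11) — repeating every 3. It's a Vigenère-style cipher with numeric key [11,11,9]: position i shifts by key[i mod 3].
On armor: a+11=l, r+11=c, m+9=v, o+11=z, r+11=c.

lcvzc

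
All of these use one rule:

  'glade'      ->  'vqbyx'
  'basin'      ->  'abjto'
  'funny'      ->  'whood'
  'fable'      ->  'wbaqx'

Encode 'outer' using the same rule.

nhixk

g(6)→v(21) and l(11)→q(16) fit y≡25x+1 (mod 26); the inverse of 25 mod 26 is 25. Each letter's alphabet position (a=0..z=25) is mapped through 25·x+1 mod 26 — an affine cipher.
For outer: o(14)→25·14+1≡13=n; u(20)→25·20+1≡7=h; t(19)→25·19+1≡8=i; e(4)→25·4+1≡23=x; r(17)→25·17+1≡10=k (all mod 26).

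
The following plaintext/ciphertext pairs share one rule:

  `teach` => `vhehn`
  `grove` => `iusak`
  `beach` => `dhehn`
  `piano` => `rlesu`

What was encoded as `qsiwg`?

opera

In teach: t→v is +2, e→h is +3, a→e is +4, c→h is +5 — the shift increases by 1 each position. Each letter shifts forward by (position + 2), i.e. 2, 3, 4, … — the shift grows by one for each successive letter.
Reversing it on qsiwg: q−2=o, s−3=p, i−4=e, w−5=r, g−6=a.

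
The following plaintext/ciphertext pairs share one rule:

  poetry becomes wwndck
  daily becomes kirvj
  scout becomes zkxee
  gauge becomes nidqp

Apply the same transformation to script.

zkasaf

Letter i (0-indexed) is shifted by i+7, so successive shifts are 7, 8, 9, ….
For script: s+7=z, c+8=k, r+9=a, i+10=s, p+11=a, t+12=f.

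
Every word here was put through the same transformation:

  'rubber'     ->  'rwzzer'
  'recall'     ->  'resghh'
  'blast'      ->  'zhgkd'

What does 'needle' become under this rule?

teelhe

This is an affine cipher: with a=0,…,z=25, each position x becomes (19x+6) mod 26.
Applying it to needle: n(13)→19·13+6≡19=t; e(4)→19·4+6≡4=e; e(4)→19·4+6≡4=e; d(3)→19·3+6≡11=l; l(11)→19·11+6≡7=h; e(4)→19·4+6≡4=e (all mod 26).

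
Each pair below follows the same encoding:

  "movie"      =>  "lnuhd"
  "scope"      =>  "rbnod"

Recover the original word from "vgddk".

Compare letters: m→l is +25, o→n is +25, v→u is +25 — a constant shift. Each letter is shifted forward by 25 in the alphabet (a Caesar shift of +25).
Undoing it on vgddk: v−25=w, g−25=h, d−25=e, d−25=e, k−25=l.

wheel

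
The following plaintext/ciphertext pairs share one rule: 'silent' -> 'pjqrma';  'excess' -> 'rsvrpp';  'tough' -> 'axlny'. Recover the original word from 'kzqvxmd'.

balcony

s(18)→p(15) and i(8)→j(9) fit y≡11x+25 (mod 26); the inverse of 11 mod 26 is 19. This is an affine cipher: with a=0,…,z=25, each position x becomes (11x+25) mod 26.
Undoing it on kzqvxmd: k(10)→19·(10−25)≡1=b; z(25)→19·(25−25)≡0=a; q(16)→19·(16−25)≡11=l; v(21)→19·(21−25)≡2=c; x(23)→19·(23−25)≡14=o; m(12)→19·(12−25)≡13=n; d(3)→19·(3−25)≡24=y (all mod 26).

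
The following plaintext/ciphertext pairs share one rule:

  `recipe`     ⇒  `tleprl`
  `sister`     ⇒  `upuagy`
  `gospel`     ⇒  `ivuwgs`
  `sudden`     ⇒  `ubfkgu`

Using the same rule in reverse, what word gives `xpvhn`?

vital

It's a Vigenère-style cipher with numeric key [2,7]: position i shifts by key[i mod 2].
Undoing it on xpvhn: x−2=v, p−7=i, v−2=t, h−7=a, n−2=l.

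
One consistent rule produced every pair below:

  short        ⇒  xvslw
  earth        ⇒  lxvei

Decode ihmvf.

The output letters match the input read backwards, each shifted +4: short reversed is trohs. Two steps: reverse the string, then apply a Caesar shift of +4.
Reversing it on ihmvf: shift back: i−4=e, h−4=d, m−4=i, v−4=r, f−4=b → edirb; then reverse → bride.

bride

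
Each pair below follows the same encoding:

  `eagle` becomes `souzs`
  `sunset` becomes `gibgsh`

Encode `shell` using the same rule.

gvszz

Compare letters: e→s is +14, a→o is +14, g→u is +14 — a constant shift. Each letter is shifted forward by 14 in the alphabet (a Caesar shift of +14).
Applying it to shell: s+14=g, h+14=v, e+14=s, l+14=z, l+14=z.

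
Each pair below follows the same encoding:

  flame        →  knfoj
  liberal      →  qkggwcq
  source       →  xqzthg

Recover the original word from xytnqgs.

Shifts by position in flame: pos 0: f→k (+5), pos 1: l→n (+2), pos 2: a→f (+5), pos 3: m→o (+2) — repeating every 2. A repeating key of period 2 is used — shifts +5, +2 over and over.
Decoding xytnqgs: x−5=s, y−2=w, t−5=o, n−2=l, q−5=l, g−2=e, s−5=n.

swollen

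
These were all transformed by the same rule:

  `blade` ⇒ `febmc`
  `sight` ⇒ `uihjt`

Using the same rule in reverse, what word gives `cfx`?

The output letters match the input read backwards, each shifted +1: blade reversed is edalb. Two steps: reverse the string, then apply a Caesar shift of +1.
Decoding cfx: shift back: c−1=b, f−1=e, x−1=w → bew; then reverse → web.

web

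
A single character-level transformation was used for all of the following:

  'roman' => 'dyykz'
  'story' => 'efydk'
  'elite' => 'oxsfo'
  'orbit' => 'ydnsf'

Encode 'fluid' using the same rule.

Vowels shift forward by 10 and consonants shift forward by 12.
For fluid: f(cons)+12=r, l(cons)+12=x, u(vowel)+10=e, i(vowel)+10=s, d(cons)+12=p.

rxesp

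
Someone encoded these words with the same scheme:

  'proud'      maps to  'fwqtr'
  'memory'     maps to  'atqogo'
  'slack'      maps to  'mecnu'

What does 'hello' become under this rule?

qnngj

The output letters match the input read backwards, each shifted +2: proud reversed is duorp. Two steps: reverse the string, then apply a Caesar shift of +2.
Applying it to hello: reverse → olleh; then shift: o+2=q, l+2=n, l+2=n, e+2=g, h+2=j.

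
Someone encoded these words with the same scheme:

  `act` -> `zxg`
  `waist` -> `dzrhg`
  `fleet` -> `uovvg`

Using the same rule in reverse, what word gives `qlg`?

Each pair mirrors across the alphabet (a↔z, c↔x, t↔g): positions sum to 25. This is the alphabet-reversal cipher (Atbash): a becomes z, b becomes y, etc.
Decoding qlg: q↔j, l↔o, g↔t.

jot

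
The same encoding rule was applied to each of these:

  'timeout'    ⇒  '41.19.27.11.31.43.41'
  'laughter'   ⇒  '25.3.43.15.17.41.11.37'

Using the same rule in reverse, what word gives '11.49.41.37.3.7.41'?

extract

t(#20)→41 and i(#9)→19: differences scale by 2, so n = 2·pos + 1. The formula is n = 2×(alphabet index, a=1) + 1.
Undoing it on 11.49.41.37.3.7.41: 11→(11−1)÷2=5=e, 49→(49−1)÷2=24=x, 41→(41−1)÷2=20=t, 37→(37−1)÷2=18=r, 3→(3−1)÷2=1=a, 7→(7−1)÷2=3=c, 41→(41−1)÷2=20=t.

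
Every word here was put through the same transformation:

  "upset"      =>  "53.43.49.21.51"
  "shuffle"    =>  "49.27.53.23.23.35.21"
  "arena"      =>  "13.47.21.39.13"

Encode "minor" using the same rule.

37.29.39.41.47

u(#21)→53 and p(#16)→43: differences scale by 2, so n = 2·pos + 11. The formula is n = 2×(alphabet index, a=1) + 11.
Applying it to minor: m=13→37, i=9→29, n=14→39, o=15→41, r=18→47.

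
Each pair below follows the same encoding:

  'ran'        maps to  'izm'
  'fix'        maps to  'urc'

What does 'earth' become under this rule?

vzigs

Each letter is replaced by its mirror in the alphabet: a↔z, b↔y, c↔x, and so on (the Atbash cipher).
On earth: e↔v, a↔z, r↔i, t↔g, h↔s.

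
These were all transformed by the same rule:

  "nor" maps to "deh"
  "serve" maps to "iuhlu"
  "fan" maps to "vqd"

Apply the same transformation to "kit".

ayj

Each letter is shifted forward by 16 in the alphabet (a Caesar shift of +16).
On kit: k+16=a, i+16=y, t+16=j.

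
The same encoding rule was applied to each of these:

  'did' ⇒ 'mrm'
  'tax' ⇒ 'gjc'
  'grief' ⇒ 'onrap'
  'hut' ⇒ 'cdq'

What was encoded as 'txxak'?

brook

Two steps: reverse the string, then apply a Caesar shift of +9.
Decoding txxak: shift back: t−9=k, x−9=o, x−9=o, a−9=r, k−9=b → koorb; then reverse → brook.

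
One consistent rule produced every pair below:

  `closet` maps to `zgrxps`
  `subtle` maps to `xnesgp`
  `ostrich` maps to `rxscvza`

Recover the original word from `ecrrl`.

brook

This is an affine cipher: with a=0,…,z=25, each position x becomes (21x+9) mod 26.
Decoding ecrrl: e(4)→5·(4−9)≡1=b; c(2)→5·(2−9)≡17=r; r(17)→5·(17−9)≡14=o; r(17)→5·(17−9)≡14=o; l(11)→5·(11−9)≡10=k (all mod 26).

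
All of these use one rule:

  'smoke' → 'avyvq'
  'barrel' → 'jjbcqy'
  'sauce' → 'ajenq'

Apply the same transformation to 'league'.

tnkrgr

In smoke: s→a is +8, m→v is +9, o→y is +10, k→v is +11 — the shift increases by 1 each position. Each letter shifts forward by (position + 8), i.e. 8, 9, 10, … — the shift grows by one for each successive letter.
Applying it to league: l+8=t, e+9=n, a+10=k, g+11=r, u+12=g, e+13=r.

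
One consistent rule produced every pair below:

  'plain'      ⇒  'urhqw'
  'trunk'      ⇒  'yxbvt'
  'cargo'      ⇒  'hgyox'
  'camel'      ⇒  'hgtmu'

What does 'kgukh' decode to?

Each letter shifts forward by (position + 5), i.e. 5, 6, 7, … — the shift grows by one for each successive letter.
Reversing it on kgukh: k−5=f, g−6=a, u−7=n, k−8=c, h−9=y.

fancy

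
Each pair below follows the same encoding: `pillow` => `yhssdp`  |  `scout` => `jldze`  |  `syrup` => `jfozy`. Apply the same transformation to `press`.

Each letter's alphabet position (a=0..z=25) is mapped through 21·x+21 mod 26 — an affine cipher.
For press: p(15)→21·15+21≡24=y; r(17)→21·17+21≡14=o; e(4)→21·4+21≡1=b; s(18)→21·18+21≡9=j; s(18)→21·18+21≡9=j (all mod 26).

yobjj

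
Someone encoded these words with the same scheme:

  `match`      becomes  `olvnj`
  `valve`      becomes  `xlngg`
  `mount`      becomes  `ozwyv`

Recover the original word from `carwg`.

It's a Vigenère-style cipher with numeric key [2,11]: position i shifts by key[i mod 2].
Reversing it on carwg: c−2=a, a−11=p, r−2=p, w−11=l, g−2=e.

apple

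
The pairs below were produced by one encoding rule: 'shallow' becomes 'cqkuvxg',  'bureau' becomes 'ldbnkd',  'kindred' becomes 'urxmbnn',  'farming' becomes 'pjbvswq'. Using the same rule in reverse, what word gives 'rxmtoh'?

Shifts by position in shallow: pos 0: s→c (+10), pos 1: h→q (+9), pos 2: a→k (+10), pos 3: l→u (+9) — repeating every 2. It's a Vigenère-style cipher with numeric key [10,9]: position i shifts by key[i mod 2].
Undoing it on rxmtoh: r−10=h, x−9=o, m−10=c, t−9=k, o−10=e, h−9=y.

hockey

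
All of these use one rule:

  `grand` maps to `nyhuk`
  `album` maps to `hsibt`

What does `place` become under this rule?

This is a Caesar cipher with shift 7.
For place: p+7=w, l+7=s, a+7=h, c+7=j, e+7=l.

wshjl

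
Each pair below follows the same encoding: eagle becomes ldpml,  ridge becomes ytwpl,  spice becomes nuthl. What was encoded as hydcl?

crate

Treating letters as 0–25, the rule is x ↦ 15x + 3 (mod 26).
Decoding hydcl: h(7)→7·(7−3)≡2=c; y(24)→7·(24−3)≡17=r; d(3)→7·(3−3)≡0=a; c(2)→7·(2−3)≡19=t; l(11)→7·(11−3)≡4=e (all mod 26).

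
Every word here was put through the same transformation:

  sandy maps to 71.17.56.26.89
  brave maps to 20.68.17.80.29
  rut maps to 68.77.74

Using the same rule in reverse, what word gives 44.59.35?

s(#19)→71 and a(#1)→17: differences scale by 3, so n = 3·pos + 14. The formula is n = 3×(alphabet index, a=1) + 14.
Decoding 44.59.35: 44→(44−14)÷3=10=j, 59→(59−14)÷3=15=o, 35→(35−14)÷3=7=g.

jog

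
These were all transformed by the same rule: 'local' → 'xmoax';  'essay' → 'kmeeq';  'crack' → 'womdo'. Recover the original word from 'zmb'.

The output letters match the input read backwards, each shifted +12: local reversed is lacol. Read the word backwards and shift each letter +12.
Reversing it on zmb: shift back: z−12=n, m−12=a, b−12=p → nap; then reverse → pan.

pan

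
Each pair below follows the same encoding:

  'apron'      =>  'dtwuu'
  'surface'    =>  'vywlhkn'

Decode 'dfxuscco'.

absolute

Letter i (0-indexed) is shifted by i+3, so successive shifts are 3, 4, 5, ….
Reversing it on dfxuscco: d−3=a, f−4=b, x−5=s, u−6=o, s−7=l, c−8=u, c−9=t, o−10=e.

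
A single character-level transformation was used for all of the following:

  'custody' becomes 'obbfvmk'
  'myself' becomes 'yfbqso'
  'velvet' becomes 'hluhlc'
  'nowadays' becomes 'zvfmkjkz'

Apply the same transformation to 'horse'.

Shifts by position in custody: pos 0: c→o (+12), pos 1: u→b (+7), pos 2: s→b (+9), pos 3: t→f (+12), pos 4: o→v (+7), pos 5: d→m (+9) — repeating every 3. The shifts repeat in a cycle of length 3: positions 0,1,… shift by +12, +7, +9, then the pattern repeats.
For horse: h+12=t, o+7=v, r+9=a, s+12=e, e+7=l.

tvael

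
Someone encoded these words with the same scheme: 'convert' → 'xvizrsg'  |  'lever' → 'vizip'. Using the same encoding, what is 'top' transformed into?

tsx

The output letters match the input read backwards, each shifted +4: convert reversed is trevnoc. The word is reversed, then every letter is shifted forward by 4.
For top: reverse → pot; then shift: p+4=t, o+4=s, t+4=x.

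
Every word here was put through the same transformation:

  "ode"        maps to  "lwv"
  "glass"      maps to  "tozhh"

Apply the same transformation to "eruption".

vifkgrlm

This is the alphabet-reversal cipher (Atbash): a becomes z, b becomes y, etc.
Applying it to eruption: e↔v, r↔i, u↔f, p↔k, t↔g, i↔r, o↔l, n↔m.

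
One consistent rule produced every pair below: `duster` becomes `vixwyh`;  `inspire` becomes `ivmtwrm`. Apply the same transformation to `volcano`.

The output letters match the input read backwards, each shifted +4: duster reversed is retsud. Two steps: reverse the string, then apply a Caesar shift of +4.
Applying it to volcano: reverse → onaclov; then shift: o+4=s, n+4=r, a+4=e, c+4=g, l+4=p, o+4=s, v+4=z.

sregpsz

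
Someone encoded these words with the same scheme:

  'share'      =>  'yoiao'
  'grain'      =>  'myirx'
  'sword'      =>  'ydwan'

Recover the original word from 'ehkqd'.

yacht

In share: s→y is +6, h→o is +7, a→i is +8, r→a is +9 — the shift increases by 1 each position. Letter i (0-indexed) is shifted by i+6, so successive shifts are 6, 7, 8, ….
Reversing it on ehkqd: e−6=y, h−7=a, k−8=c, q−9=h, d−10=t.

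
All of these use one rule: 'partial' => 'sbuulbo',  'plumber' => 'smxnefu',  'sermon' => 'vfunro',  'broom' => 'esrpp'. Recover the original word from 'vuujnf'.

strike

Shifts by position in partial: pos 0: p→s (+3), pos 1: a→b (+1), pos 2: r→u (+3), pos 3: t→u (+1) — repeating every 2. The shifts repeat in a cycle of length 2: positions 0,1,… shift by +3, +1, then the pattern repeats.
Reversing it on vuujnf: v−3=s, u−1=t, u−3=r, j−1=i, n−3=k, f−1=e.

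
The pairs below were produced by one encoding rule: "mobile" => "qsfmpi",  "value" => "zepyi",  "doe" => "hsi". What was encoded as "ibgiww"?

excess

Compare letters: m→q is +4, o→s is +4, b→f is +4 — a constant shift. Each letter is shifted forward by 4 in the alphabet (a Caesar shift of +4).
Reversing it on ibgiww: i−4=e, b−4=x, g−4=c, i−4=e, w−4=s, w−4=s.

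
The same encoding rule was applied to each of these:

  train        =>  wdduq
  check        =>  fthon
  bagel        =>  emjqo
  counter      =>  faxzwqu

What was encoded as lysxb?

imply

Shifts by position in train: pos 0: t→w (+3), pos 1: r→d (+12), pos 2: a→d (+3), pos 3: i→u (+12) — repeating every 2. A repeating key of period 2 is used — shifts +3, +12 over and over.
Undoing it on lysxb: l−3=i, y−12=m, s−3=p, x−12=l, b−3=y.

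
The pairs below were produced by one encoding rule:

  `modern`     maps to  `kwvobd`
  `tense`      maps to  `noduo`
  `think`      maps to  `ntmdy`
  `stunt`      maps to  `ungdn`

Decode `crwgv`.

m(12)→k(10) and o(14)→w(22) fit y≡19x+16 (mod 26); the inverse of 19 mod 26 is 11. This is an affine cipher: with a=0,…,z=25, each position x becomes (19x+16) mod 26.
Reversing it on crwgv: c(2)→11·(2−16)≡2=c; r(17)→11·(17−16)≡11=l; w(22)→11·(22−16)≡14=o; g(6)→11·(6−16)≡20=u; v(21)→11·(21−16)≡3=d (all mod 26).

cloud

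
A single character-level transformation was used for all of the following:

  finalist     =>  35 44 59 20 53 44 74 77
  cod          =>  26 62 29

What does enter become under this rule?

f(#6)→35 and i(#9)→44: differences scale by 3, so n = 3·pos + 17. With a=1..z=26, the number is 3·pos + 17.
On enter: e=5→32, n=14→59, t=20→77, e=5→32, r=18→71.

32 59 77 32 71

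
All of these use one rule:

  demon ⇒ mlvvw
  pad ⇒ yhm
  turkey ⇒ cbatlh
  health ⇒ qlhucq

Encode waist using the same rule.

The shift depends on letter class: consonant d→m is +9, but vowel e→l is +7. Vowels shift forward by 7 and consonants shift forward by 9.
For waist: w(cons)+9=f, a(vowel)+7=h, i(vowel)+7=p, s(cons)+9=b, t(cons)+9=c.

fhpbc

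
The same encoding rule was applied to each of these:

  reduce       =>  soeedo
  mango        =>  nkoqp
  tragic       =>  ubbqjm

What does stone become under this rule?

Shifts by position in reduce: pos 0: r→s (+1), pos 1: e→o (+10), pos 2: d→e (+1), pos 3: u→e (+10) — repeating every 2. The shifts repeat in a cycle of length 2: positions 0,1,… shift by +1, +10, then the pattern repeats.
On stone: s+1=t, t+10=d, o+1=p, n+10=x, e+1=f.

tdpxf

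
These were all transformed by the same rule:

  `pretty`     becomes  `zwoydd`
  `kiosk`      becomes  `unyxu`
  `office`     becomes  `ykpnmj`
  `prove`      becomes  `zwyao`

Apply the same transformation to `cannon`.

mfxsys

Shifts by position in pretty: pos 0: p→z (+10), pos 1: r→w (+5), pos 2: e→o (+10), pos 3: t→y (+5) — repeating every 2. A repeating key of period 2 is used — shifts +10, +5 over and over.
Applying it to cannon: c+10=m, a+5=f, n+10=x, n+5=s, o+10=y, n+5=s.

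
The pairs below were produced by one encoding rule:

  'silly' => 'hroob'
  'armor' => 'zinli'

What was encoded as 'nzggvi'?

Each pair mirrors across the alphabet (s↔h, i↔r, l↔o): positions sum to 25. This is the alphabet-reversal cipher (Atbash): a becomes z, b becomes y, etc.
Decoding nzggvi: n↔m, z↔a, g↔t, g↔t, v↔e, i↔r.

matter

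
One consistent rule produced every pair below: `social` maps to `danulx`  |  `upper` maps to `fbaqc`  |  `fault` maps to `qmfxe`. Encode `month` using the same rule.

xayfs

Shifts by position in social: pos 0: s→d (+11), pos 1: o→a (+12), pos 2: c→n (+11), pos 3: i→u (+12) — repeating every 2. It's a Vigenère-style cipher with numeric key [11,12]: position i shifts by key[i mod 2].
On month: m+11=x, o+12=a, n+11=y, t+12=f, h+11=s.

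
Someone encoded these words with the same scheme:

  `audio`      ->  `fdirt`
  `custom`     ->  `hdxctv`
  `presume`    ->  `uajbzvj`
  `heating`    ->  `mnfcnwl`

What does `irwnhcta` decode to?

Shifts by position in audio: pos 0: a→f (+5), pos 1: u→d (+9), pos 2: d→i (+5), pos 3: i→r (+9) — repeating every 2. A repeating key of period 2 is used — shifts +5, +9 over and over.
Undoing it on irwnhcta: i−5=d, r−9=i, w−5=r, n−9=e, h−5=c, c−9=t, t−5=o, a−9=r.

director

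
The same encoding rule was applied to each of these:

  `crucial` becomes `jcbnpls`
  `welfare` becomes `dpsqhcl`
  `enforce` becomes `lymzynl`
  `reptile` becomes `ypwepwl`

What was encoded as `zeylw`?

Shifts by position in crucial: pos 0: c→j (+7), pos 1: r→c (+11), pos 2: u→b (+7), pos 3: c→n (+11) — repeating every 2. It's a Vigenère-style cipher with numeric key [7,11]: position i shifts by key[i mod 2].
Reversing it on zeylw: z−7=s, e−11=t, y−7=r, l−11=a, w−7=p.

strap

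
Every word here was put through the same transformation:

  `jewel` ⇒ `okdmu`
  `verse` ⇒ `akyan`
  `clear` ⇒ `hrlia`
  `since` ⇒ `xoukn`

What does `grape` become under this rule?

lxhxn

In jewel: j→o is +5, e→k is +6, w→d is +7, e→m is +8 — the shift increases by 1 each position. Each letter shifts forward by (position + 5), i.e. 5, 6, 7, … — the shift grows by one for each successive letter.
Applying it to grape: g+5=l, r+6=x, a+7=h, p+8=x, e+9=n.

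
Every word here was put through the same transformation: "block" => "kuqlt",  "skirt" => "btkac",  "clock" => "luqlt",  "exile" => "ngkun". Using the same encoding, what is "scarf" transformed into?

blcao

Shifts by position in block: pos 0: b→k (+9), pos 1: l→u (+9), pos 2: o→q (+2), pos 3: c→l (+9), pos 4: k→t (+9) — repeating every 3. The shifts repeat in a cycle of length 3: positions 0,1,… shift by +9, +9, +2, then the pattern repeats.
On scarf: s+9=b, c+9=l, a+2=c, r+9=a, f+9=o.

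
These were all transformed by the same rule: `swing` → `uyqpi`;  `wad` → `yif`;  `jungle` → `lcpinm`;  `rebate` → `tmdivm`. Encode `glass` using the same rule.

iniuu

The shift depends on letter class: consonant s→u is +2, but vowel i→q is +8. Two shifts are in play — +8 for a/e/i/o/u, +2 for every other letter.
For glass: g(cons)+2=i, l(cons)+2=n, a(vowel)+8=i, s(cons)+2=u, s(cons)+2=u.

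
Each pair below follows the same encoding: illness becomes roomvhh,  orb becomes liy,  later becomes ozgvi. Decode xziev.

Each pair mirrors across the alphabet (i↔r, l↔o, l↔o): positions sum to 25. Each letter is replaced by its mirror in the alphabet: a↔z, b↔y, c↔x, and so on (the Atbash cipher).
Reversing it on xziev: x↔c, z↔a, i↔r, e↔v, v↔e.

carve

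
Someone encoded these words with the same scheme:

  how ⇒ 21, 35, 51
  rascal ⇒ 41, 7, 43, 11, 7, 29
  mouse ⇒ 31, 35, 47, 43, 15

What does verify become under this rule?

49, 15, 41, 23, 17, 55

h(#8)→21 and o(#15)→35: differences scale by 2, so n = 2·pos + 5. With a=1..z=26, the number is 2·pos + 5.
For verify: v=22→49, e=5→15, r=18→41, i=9→23, f=6→17, y=25→55.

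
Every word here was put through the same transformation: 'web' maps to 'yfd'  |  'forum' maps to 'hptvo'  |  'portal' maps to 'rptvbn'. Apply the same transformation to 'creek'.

etffm

The shift depends on letter class: consonant w→y is +2, but vowel e→f is +1. The rule splits by letter class: vowels +1, consonants +2.
Applying it to creek: c(cons)+2=e, r(cons)+2=t, e(vowel)+1=f, e(vowel)+1=f, k(cons)+2=m.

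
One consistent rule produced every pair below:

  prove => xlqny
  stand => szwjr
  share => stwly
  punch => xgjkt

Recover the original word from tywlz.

heart

p(15)→x(23) and r(17)→l(11) fit y≡7x+22 (mod 26); the inverse of 7 mod 26 is 15. Each letter's alphabet position (a=0..z=25) is mapped through 7·x+22 mod 26 — an affine cipher.
Undoing it on tywlz: t(19)→15·(19−22)≡7=h; y(24)→15·(24−22)≡4=e; w(22)→15·(22−22)≡0=a; l(11)→15·(11−22)≡17=r; z(25)→15·(25−22)≡19=t (all mod 26).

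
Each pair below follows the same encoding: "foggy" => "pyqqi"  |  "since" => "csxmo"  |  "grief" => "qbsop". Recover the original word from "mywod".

Compare letters: f→p is +10, o→y is +10, g→q is +10 — a constant shift. It's a constant shift of +10 (ROT10).
Undoing it on mywod: m−10=c, y−10=o, w−10=m, o−10=e, d−10=t.

comet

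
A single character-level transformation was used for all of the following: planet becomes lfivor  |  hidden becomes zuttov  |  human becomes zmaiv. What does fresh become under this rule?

p(15)→l(11) and l(11)→f(5) fit y≡21x+8 (mod 26); the inverse of 21 mod 26 is 5. Each letter's alphabet position (a=0..z=25) is mapped through 21·x+8 mod 26 — an affine cipher.
On fresh: f(5)→21·5+8≡9=j; r(17)→21·17+8≡1=b; e(4)→21·4+8≡14=o; s(18)→21·18+8≡22=w; h(7)→21·7+8≡25=z (all mod 26).

jbowz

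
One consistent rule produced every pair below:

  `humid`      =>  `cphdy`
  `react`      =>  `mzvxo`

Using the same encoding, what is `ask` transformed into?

Compare letters: h→c is +21, u→p is +21, m→h is +21 — a constant shift. Every letter moves 21 places later in the alphabet, wrapping around z→a.
On ask: a+21=v, s+21=n, k+21=f.

vnf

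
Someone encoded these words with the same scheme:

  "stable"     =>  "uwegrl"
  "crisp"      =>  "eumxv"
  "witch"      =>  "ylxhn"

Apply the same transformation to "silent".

ulpjta

In stable: s→u is +2, t→w is +3, a→e is +4, b→g is +5 — the shift increases by 1 each position. Letter i (0-indexed) is shifted by i+2, so successive shifts are 2, 3, 4, ….
Applying it to silent: s+2=u, i+3=l, l+4=p, e+5=j, n+6=t, t+7=a.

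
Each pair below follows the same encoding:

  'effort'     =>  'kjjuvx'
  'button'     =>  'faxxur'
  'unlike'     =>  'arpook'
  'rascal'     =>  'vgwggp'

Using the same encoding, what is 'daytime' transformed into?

The shift depends on letter class: consonant f→j is +4, but vowel e→k is +6. Two shifts are in play — +6 for a/e/i/o/u, +4 for every other letter.
On daytime: d(cons)+4=h, a(vowel)+6=g, y(cons)+4=c, t(cons)+4=x, i(vowel)+6=o, m(cons)+4=q, e(vowel)+6=k.

hgcxoqk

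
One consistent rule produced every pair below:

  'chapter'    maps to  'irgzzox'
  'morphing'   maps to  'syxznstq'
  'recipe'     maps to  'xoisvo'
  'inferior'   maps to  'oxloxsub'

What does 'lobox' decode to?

A repeating key of period 2 is used — shifts +6, +10 over and over.
Undoing it on lobox: l−6=f, o−10=e, b−6=v, o−10=e, x−6=r.

fever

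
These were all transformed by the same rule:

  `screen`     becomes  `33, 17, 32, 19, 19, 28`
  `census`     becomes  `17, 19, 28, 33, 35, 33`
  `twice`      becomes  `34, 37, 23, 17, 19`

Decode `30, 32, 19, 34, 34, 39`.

pretty

s is letter #19 and maps to 33: an offset of 14. Letters become their 1-based position plus 14 (so a→15, b→16, …).
Reversing it on 30, 32, 19, 34, 34, 39: 30→(30−14)÷1=16=p, 32→(32−14)÷1=18=r, 19→(19−14)÷1=5=e, 34→(34−14)÷1=20=t, 34→(34−14)÷1=20=t, 39→(39−14)÷1=25=y.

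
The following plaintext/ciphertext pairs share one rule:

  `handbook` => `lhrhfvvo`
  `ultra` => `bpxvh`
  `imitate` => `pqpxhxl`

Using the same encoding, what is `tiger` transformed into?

Vowels shift forward by 7 and consonants shift forward by 4.
For tiger: t(cons)+4=x, i(vowel)+7=p, g(cons)+4=k, e(vowel)+7=l, r(cons)+4=v.

xpklv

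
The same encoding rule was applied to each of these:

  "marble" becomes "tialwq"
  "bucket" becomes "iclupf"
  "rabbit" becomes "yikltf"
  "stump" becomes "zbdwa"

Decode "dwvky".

In marble: m→t is +7, a→i is +8, r→a is +9, b→l is +10 — the shift increases by 1 each position. The shift increases by 1 at each position, starting from +7: 7, 8, 9, ….
Decoding dwvky: d−7=w, w−8=o, v−9=m, k−10=a, y−11=n.

woman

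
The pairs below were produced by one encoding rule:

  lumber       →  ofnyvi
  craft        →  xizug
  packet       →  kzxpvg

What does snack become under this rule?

Each pair mirrors across the alphabet (l↔o, u↔f, m↔n): positions sum to 25. Letters are reflected about the middle of the alphabet (position → 25−position): Atbash.
On snack: s↔h, n↔m, a↔z, c↔x, k↔p.

hmzxp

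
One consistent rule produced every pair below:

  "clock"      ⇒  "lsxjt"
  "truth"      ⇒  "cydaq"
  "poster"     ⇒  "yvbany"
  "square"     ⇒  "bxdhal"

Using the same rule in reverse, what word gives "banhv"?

steam

Shifts by position in clock: pos 0: c→l (+9), pos 1: l→s (+7), pos 2: o→x (+9), pos 3: c→j (+7) — repeating every 2. It's a Vigenère-style cipher with numeric key [9,7]: position i shifts by key[i mod 2].
Undoing it on banhv: b−9=s, a−7=t, n−9=e, h−7=a, v−9=m.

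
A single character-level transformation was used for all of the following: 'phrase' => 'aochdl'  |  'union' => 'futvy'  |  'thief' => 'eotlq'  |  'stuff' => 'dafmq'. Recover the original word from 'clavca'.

report

Shifts by position in phrase: pos 0: p→a (+11), pos 1: h→o (+7), pos 2: r→c (+11), pos 3: a→h (+7) — repeating every 2. The shifts repeat in a cycle of length 2: positions 0,1,… shift by +11, +7, then the pattern repeats.
Decoding clavca: c−11=r, l−7=e, a−11=p, v−7=o, c−11=r, a−7=t.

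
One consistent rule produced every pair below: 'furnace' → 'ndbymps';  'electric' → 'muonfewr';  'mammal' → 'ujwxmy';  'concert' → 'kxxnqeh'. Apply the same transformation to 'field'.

In furnace: f→n is +8, u→d is +9, r→b is +10, n→y is +11 — the shift increases by 1 each position. The shift increases by 1 at each position, starting from +8: 8, 9, 10, ….
On field: f+8=n, i+9=r, e+10=o, l+11=w, d+12=p.

nrowp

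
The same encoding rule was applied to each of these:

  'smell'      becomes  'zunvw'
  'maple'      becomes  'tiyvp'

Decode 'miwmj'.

fancy

In smell: s→z is +7, m→u is +8, e→n is +9, l→v is +10 — the shift increases by 1 each position. Letter i (0-indexed) is shifted by i+7, so successive shifts are 7, 8, 9, ….
Reversing it on miwmj: m−7=f, i−8=a, w−9=n, m−10=c, j−11=y.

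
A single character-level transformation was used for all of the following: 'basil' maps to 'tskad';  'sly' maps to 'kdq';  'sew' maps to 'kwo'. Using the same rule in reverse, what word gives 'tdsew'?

Compare letters: b→t is +18, a→s is +18, s→k is +18 — a constant shift. It's a constant shift of +18 (ROT18).
Decoding tdsew: t−18=b, d−18=l, s−18=a, e−18=m, w−18=e.

blame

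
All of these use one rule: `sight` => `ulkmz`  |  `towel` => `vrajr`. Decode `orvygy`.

mortar

In sight: s→u is +2, i→l is +3, g→k is +4, h→m is +5 — the shift increases by 1 each position. Each letter shifts forward by (position + 2), i.e. 2, 3, 4, … — the shift grows by one for each successive letter.
Decoding orvygy: o−2=m, r−3=o, v−4=r, y−5=t, g−6=a, y−7=r.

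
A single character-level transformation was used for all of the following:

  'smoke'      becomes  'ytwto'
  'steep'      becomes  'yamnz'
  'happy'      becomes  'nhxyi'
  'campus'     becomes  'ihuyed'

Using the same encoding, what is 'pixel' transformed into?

Each letter shifts forward by (position + 6), i.e. 6, 7, 8, … — the shift grows by one for each successive letter.
On pixel: p+6=v, i+7=p, x+8=f, e+9=n, l+10=v.

vpfnv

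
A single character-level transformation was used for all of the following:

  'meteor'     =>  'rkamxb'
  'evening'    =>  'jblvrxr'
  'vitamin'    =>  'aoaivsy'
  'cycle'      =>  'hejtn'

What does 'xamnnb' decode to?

suffer

In meteor: m→r is +5, e→k is +6, t→a is +7, e→m is +8 — the shift increases by 1 each position. Each letter shifts forward by (position + 5), i.e. 5, 6, 7, … — the shift grows by one for each successive letter.
Reversing it on xamnnb: x−5=s, a−6=u, m−7=f, n−8=f, n−9=e, b−10=r.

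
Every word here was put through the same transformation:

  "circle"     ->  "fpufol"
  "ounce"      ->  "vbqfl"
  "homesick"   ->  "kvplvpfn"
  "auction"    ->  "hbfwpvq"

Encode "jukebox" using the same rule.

mbnleva

Vowels shift forward by 7 and consonants shift forward by 3.
For jukebox: j(cons)+3=m, u(vowel)+7=b, k(cons)+3=n, e(vowel)+7=l, b(cons)+3=e, o(vowel)+7=v, x(cons)+3=a.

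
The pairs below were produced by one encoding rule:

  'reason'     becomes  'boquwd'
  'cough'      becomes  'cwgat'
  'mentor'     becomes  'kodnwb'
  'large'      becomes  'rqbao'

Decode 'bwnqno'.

r(17)→b(1) and e(4)→o(14) fit y≡19x+16 (mod 26); the inverse of 19 mod 26 is 11. Each letter's alphabet position (a=0..z=25) is mapped through 19·x+16 mod 26 — an affine cipher.
Undoing it on bwnqno: b(1)→11·(1−16)≡17=r; w(22)→11·(22−16)≡14=o; n(13)→11·(13−16)≡19=t; q(16)→11·(16−16)≡0=a; n(13)→11·(13−16)≡19=t; o(14)→11·(14−16)≡4=e (all mod 26).

rotate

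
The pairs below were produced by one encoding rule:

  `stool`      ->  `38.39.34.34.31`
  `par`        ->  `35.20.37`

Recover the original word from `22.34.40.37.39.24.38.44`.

courtesy

s is letter #19 and maps to 38: an offset of 19. Each letter is replaced by its alphabet position (a=1..z=26) + 19.
Decoding 22.34.40.37.39.24.38.44: 22→(22−19)÷1=3=c, 34→(34−19)÷1=15=o, 40→(40−19)÷1=21=u, 37→(37−19)÷1=18=r, 39→(39−19)÷1=20=t, 24→(24−19)÷1=5=e, 38→(38−19)÷1=19=s, 44→(44−19)÷1=25=y.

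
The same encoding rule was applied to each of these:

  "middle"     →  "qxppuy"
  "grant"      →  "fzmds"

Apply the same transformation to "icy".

The output letters match the input read backwards, each shifted +12: middle reversed is elddim. Two steps: reverse the string, then apply a Caesar shift of +12.
For icy: reverse → yci; then shift: y+12=k, c+12=o, i+12=u.

kou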